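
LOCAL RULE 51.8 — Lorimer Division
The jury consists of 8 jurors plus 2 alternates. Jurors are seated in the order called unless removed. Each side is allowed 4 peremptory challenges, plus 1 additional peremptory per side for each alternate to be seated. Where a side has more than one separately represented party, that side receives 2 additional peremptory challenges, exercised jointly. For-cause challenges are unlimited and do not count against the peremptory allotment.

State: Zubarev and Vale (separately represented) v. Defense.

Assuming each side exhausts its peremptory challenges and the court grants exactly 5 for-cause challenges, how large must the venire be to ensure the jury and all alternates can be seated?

Seats to fill: 8 + 2 alternates = 10.
Peremptories — State: 4 + 1×2 + 2 = 8; Defense: 4 + 1×2 = 6; total 14.
For-cause removals: 5.
Minimum venire: 10 + 14 + 5 = 29.

29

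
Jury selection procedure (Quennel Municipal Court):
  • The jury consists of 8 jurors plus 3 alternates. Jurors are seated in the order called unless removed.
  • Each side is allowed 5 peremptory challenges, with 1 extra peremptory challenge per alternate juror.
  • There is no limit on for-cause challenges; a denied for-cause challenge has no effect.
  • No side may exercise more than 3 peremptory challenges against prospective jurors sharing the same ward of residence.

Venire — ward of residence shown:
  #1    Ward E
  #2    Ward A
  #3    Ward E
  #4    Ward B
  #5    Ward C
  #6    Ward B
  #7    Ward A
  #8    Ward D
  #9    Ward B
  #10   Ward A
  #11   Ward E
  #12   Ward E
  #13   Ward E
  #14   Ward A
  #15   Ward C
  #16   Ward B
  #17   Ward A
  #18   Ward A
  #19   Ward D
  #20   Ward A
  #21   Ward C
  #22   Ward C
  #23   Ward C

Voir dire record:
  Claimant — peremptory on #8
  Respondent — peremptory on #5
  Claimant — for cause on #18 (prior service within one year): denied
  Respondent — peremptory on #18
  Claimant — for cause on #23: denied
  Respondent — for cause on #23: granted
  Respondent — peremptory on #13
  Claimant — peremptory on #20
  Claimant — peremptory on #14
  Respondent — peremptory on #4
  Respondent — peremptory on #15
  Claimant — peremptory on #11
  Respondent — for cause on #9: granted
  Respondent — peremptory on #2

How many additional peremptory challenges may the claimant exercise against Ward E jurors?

2

Claimant peremptories so far: #8, #20, #14, #11 — 4 of 8 used, 4 left overall.
Against Ward E: #11 — 1 used; per-ward cap 3 leaves 2.
Binding limit: min(4, 2) = 2.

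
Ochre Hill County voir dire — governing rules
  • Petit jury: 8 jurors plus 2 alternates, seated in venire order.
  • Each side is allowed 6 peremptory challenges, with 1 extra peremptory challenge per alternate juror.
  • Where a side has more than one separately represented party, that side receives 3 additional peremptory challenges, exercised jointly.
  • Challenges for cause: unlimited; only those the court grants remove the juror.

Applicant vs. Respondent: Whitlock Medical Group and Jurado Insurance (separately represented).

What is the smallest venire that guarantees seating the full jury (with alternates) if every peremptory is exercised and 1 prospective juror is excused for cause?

30

Seats to fill: 8 + 2 alternates = 10.
Peremptories — Applicant: 6 + 1×2 = 8; Respondent: 6 + 1×2 + 3 = 11; total 19.
For-cause removals: 1.
Minimum venire: 10 + 19 + 1 = 30.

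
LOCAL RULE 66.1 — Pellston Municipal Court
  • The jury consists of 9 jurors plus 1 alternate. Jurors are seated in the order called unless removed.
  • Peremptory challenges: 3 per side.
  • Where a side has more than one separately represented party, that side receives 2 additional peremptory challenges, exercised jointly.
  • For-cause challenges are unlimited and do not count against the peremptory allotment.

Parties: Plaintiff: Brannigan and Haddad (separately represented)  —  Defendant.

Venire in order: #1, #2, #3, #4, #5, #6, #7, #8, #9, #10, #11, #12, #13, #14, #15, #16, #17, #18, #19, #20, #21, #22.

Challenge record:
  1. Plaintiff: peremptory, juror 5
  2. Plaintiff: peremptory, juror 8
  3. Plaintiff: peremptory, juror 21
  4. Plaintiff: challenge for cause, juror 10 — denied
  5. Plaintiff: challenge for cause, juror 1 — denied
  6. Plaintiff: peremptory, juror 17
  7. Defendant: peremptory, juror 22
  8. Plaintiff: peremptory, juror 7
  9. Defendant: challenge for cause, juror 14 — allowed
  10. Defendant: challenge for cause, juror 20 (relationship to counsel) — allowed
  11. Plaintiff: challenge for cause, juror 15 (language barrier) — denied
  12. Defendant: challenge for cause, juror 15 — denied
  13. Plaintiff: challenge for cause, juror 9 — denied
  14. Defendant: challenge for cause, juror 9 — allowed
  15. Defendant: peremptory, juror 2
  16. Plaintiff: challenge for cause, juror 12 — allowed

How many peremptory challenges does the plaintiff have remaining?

0

Plaintiff allotment: 3 base + 2 multi-party = 5.
Plaintiff peremptories used: #5, #8, #21, #17, #7 — 5 (for-cause on #10, #1, #15, #9, #12 don't count).
Remaining: 5 − 5 = 0.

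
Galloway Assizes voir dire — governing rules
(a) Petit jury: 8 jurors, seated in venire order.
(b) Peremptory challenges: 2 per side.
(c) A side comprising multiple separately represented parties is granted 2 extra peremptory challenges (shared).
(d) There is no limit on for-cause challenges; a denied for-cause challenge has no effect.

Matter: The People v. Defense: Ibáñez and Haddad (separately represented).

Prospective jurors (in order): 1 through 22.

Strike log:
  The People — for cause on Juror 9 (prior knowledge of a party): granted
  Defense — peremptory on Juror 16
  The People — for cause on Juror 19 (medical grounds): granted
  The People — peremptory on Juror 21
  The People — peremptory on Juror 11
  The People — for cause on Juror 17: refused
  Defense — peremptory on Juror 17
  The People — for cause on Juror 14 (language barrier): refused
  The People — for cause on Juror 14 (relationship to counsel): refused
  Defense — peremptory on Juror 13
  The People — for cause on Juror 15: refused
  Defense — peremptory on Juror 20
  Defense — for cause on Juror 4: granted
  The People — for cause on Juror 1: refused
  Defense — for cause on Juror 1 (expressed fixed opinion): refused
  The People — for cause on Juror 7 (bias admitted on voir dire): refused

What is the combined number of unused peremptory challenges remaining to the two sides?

The People allotment: 2. Defense allotment: 2 base + 2 multi-party = 4.
The People peremptories used: #21, #11 — 2 (for-cause on #9, #19, #17, #14, #14, #15, #1, #7 don't count).
Defense peremptories used: #16, #17, #13, #20 — 4 (for-cause on #4, #1 don't count).
Remaining: (2 − 2) + (4 − 4) = 0.

0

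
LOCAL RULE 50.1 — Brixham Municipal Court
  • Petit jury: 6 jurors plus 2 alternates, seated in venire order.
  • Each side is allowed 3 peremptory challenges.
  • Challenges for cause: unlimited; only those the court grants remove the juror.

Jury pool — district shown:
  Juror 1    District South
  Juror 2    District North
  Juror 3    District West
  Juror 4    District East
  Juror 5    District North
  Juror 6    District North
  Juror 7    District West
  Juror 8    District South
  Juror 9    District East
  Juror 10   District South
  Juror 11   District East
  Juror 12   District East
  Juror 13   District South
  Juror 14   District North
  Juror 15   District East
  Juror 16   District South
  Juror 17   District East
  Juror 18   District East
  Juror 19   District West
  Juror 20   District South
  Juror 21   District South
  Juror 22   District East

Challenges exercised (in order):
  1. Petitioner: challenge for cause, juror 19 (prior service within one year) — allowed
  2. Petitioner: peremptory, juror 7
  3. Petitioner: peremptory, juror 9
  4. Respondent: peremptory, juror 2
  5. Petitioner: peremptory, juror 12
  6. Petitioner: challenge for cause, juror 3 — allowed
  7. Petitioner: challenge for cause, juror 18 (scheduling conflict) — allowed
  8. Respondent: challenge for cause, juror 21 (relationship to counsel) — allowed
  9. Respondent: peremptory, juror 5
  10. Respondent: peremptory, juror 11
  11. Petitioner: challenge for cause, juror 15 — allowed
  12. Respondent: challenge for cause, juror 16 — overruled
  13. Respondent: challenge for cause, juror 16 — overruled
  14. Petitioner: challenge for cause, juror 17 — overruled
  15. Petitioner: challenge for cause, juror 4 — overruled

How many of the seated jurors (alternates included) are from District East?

Removed: #2, #3, #5, #7, #9, #11, #12, #15, #18, #19, #21.
Seated (8 incl. alternates): #1, #4, #6, #8, #10, #13, #14, #16.
Of those, in District East: #4 → 1.

1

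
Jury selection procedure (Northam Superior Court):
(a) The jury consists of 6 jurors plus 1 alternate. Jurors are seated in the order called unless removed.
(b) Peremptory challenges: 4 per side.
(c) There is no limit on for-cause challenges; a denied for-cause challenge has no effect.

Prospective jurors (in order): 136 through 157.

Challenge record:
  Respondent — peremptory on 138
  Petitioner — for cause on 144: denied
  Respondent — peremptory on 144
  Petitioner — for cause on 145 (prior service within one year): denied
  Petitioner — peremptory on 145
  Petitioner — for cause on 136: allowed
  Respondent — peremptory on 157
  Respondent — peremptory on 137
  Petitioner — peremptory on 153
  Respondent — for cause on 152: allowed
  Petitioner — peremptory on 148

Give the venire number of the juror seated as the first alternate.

Removed: #136, #137, #138, #144, #145, #148, #152, #153, #157.
Seating in order: seats 1–6 → #139, #140, #141, #142, #143, #146; alternates → #147.
So alternate 1 is #147.

147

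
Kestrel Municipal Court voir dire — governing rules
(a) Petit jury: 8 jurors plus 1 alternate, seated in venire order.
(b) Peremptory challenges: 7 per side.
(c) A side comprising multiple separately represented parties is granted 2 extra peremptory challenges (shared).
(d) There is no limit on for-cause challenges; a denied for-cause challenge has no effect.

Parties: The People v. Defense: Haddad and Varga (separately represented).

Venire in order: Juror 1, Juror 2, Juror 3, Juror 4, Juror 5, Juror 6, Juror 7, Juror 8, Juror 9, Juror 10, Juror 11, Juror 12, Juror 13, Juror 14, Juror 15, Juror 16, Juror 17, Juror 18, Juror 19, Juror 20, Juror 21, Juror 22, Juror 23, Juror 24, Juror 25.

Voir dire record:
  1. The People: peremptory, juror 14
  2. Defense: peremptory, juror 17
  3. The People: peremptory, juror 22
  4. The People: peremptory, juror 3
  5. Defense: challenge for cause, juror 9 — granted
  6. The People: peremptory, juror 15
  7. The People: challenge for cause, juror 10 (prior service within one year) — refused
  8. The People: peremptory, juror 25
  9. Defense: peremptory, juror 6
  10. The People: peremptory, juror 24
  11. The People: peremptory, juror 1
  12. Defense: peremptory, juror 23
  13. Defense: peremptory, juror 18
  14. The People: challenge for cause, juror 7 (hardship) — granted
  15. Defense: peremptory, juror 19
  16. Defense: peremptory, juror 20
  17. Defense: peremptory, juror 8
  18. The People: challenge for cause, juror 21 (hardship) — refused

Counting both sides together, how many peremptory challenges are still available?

2

The People allotment: 7. Defense allotment: 7 base + 2 multi-party = 9.
The People peremptories used: #14, #22, #3, #15, #25, #24, #1 — 7 (for-cause on #10, #7, #21 don't count).
Defense peremptories used: #17, #6, #23, #18, #19, #20, #8 — 7 (the for-cause on #9 doesn't count).
Remaining: (7 − 7) + (9 − 7) = 2.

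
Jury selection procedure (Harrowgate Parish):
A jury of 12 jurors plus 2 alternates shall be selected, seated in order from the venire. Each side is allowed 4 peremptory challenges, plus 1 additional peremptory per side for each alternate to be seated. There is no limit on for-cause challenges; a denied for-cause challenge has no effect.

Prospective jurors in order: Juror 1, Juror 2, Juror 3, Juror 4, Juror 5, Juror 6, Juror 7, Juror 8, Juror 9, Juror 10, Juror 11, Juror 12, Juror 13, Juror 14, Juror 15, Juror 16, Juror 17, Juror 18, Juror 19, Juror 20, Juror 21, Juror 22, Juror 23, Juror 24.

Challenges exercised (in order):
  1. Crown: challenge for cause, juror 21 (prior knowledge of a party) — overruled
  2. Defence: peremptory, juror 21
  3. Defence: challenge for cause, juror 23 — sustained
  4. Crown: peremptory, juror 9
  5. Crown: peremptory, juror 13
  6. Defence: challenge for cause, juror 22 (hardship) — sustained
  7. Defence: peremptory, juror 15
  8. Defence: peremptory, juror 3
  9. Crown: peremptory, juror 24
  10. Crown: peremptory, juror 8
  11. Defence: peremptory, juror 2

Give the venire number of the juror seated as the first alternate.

Removed: #2, #3, #8, #9, #13, #15, #21, #22, #23, #24.
Filling seats in venire order through position 13: #1, #4, #5, #6, #7, #10, #11, #12, #14, #16, #17, #18, #19.
So alternate 1 is #19.

19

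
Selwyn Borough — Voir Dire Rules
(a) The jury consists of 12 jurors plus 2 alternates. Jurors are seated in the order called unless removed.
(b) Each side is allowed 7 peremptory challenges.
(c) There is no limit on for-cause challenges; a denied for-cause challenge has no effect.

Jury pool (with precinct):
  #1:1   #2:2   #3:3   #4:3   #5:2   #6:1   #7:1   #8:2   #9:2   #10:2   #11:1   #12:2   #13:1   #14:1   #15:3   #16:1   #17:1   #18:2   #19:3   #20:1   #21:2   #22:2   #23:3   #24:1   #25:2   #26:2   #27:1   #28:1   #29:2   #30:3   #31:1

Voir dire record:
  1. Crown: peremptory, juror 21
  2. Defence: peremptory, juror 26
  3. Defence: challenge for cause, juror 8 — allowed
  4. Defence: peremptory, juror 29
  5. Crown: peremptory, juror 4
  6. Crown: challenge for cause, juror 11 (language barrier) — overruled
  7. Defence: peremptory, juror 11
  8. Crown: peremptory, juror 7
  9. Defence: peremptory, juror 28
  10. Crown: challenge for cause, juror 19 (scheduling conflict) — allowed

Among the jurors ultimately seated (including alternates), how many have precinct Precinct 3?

2

Removed: #4, #7, #8, #11, #19, #21, #26, #28, #29.
Seated (14 incl. alternates): #1, #2, #3, #5, #6, #9, #10, #12, #13, #14, #15, #16, #17, #18.
Of those, in Precinct 3: #3, #15 → 2.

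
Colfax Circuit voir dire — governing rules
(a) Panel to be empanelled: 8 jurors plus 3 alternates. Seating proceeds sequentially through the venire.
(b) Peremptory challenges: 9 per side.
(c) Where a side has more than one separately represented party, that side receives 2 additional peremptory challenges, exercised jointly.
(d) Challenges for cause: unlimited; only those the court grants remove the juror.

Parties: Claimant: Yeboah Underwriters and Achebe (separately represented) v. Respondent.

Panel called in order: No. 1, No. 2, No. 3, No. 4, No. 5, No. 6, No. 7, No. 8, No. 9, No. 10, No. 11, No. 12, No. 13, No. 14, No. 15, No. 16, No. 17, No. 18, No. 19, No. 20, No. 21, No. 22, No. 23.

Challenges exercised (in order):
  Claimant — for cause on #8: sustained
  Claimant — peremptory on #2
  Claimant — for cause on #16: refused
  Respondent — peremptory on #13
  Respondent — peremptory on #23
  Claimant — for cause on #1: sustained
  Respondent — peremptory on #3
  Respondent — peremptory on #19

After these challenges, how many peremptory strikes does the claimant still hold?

Claimant allotment: 9 base + 2 multi-party = 11.
Claimant peremptories used: #2 — 1 (for-cause on #8, #16, #1 don't count).
Remaining: 11 − 1 = 10.

10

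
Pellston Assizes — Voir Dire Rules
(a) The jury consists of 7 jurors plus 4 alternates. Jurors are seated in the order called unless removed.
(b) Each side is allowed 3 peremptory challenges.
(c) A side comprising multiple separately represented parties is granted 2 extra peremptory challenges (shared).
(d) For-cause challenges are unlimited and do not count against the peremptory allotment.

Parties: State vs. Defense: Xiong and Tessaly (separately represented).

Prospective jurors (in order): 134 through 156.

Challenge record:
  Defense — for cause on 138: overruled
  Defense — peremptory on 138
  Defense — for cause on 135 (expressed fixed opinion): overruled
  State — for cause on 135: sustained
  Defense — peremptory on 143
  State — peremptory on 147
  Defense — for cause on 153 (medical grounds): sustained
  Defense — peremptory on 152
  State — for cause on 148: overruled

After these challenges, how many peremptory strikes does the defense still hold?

Defense allotment: 3 base + 2 multi-party = 5.
Defense peremptories used: #138, #143, #152 — 3 (for-cause on #138, #135, #153 don't count).
Remaining: 5 − 3 = 2.

2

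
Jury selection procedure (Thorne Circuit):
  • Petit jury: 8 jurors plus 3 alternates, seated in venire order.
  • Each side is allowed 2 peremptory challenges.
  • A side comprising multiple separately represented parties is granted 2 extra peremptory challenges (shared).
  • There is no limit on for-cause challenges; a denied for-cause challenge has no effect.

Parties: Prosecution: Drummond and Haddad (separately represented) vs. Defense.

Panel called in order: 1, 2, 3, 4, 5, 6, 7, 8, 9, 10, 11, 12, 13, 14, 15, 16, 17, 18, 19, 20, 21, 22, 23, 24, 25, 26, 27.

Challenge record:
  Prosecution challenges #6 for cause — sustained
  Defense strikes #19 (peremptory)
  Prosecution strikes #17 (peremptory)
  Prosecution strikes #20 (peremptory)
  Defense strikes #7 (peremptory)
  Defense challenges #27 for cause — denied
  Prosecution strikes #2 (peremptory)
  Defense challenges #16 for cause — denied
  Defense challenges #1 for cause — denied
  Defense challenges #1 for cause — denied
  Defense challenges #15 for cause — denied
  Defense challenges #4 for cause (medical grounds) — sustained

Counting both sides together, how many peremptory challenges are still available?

1

Prosecution allotment: 2 base + 2 multi-party = 4. Defense allotment: 2.
Prosecution peremptories used: #17, #20, #2 — 3 (the for-cause on #6 doesn't count).
Defense peremptories used: #19, #7 — 2 (for-cause on #27, #16, #1, #1, #15, #4 don't count).
Remaining: (4 − 3) + (2 − 2) = 1.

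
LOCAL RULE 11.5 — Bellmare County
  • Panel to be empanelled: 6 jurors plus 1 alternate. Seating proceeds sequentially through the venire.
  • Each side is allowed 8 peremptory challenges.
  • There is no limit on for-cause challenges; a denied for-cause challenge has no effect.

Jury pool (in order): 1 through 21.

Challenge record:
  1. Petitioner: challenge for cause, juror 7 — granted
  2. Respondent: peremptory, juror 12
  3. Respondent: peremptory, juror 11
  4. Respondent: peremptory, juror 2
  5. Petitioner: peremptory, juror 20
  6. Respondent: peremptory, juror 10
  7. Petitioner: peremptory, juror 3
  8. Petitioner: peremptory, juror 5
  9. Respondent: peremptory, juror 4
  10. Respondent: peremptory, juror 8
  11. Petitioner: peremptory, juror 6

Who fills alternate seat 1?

Removed: #2, #3, #4, #5, #6, #7, #8, #10, #11, #12, #20.
Filling seats in venire order through position 7: #1, #9, #13, #14, #15, #16, #17.
So alternate 1 is #17.

17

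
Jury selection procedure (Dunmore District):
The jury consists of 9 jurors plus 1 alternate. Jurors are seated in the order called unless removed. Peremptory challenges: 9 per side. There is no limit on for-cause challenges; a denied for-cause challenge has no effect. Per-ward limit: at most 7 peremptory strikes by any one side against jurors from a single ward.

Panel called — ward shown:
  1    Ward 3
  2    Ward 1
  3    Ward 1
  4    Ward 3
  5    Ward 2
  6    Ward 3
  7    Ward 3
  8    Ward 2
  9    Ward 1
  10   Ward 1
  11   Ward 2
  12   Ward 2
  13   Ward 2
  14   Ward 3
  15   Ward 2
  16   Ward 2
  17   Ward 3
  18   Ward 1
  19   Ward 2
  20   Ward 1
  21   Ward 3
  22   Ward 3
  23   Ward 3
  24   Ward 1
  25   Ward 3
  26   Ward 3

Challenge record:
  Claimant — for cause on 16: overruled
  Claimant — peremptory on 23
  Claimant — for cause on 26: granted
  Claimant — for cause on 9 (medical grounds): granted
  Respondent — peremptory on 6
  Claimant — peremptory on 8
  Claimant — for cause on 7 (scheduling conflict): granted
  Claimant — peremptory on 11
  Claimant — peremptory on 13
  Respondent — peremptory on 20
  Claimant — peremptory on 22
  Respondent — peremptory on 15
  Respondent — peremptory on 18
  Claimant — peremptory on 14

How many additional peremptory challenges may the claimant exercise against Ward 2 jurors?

Claimant peremptories so far: #23, #8, #11, #13, #22, #14 — 6 of 9 used, 3 left overall.
Against Ward 2: #8, #11, #13 — 3 used; per-ward cap 7 leaves 4.
Binding limit: min(3, 4) = 3.

3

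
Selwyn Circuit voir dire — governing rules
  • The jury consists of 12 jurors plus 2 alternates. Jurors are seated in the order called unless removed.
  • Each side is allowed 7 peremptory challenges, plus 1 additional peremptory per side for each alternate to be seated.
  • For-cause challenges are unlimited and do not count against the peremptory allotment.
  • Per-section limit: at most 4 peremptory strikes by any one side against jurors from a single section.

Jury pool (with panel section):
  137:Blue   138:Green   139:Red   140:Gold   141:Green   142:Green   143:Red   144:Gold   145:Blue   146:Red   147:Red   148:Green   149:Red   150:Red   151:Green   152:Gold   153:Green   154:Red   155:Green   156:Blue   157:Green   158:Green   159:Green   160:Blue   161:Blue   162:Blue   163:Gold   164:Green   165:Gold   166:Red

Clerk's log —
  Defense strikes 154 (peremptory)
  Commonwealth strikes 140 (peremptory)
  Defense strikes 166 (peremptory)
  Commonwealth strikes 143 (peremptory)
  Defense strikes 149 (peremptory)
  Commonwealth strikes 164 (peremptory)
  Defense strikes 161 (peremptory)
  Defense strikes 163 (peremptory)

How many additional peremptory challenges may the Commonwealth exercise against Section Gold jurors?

3

Commonwealth peremptories so far: #140, #143, #164 — 3 of 9 used, 6 left overall.
Against Section Gold: #140 — 1 used; per-section cap 4 leaves 3.
Binding limit: min(6, 3) = 3.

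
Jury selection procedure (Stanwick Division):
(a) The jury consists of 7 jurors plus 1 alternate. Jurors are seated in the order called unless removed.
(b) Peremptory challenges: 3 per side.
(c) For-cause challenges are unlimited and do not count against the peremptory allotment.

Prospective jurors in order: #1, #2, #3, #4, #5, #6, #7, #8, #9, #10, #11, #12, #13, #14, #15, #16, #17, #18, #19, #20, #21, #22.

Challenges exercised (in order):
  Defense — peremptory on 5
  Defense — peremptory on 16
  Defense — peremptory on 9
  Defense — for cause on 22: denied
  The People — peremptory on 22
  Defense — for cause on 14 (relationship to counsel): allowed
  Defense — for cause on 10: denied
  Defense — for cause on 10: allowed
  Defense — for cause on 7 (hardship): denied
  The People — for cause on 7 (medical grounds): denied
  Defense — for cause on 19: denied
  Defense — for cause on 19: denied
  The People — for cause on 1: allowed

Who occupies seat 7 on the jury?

Removed: #1, #5, #9, #10, #14, #16, #22. (#7, #19 stay — for-cause denied.)
Seating in order: seats 1–7 → #2, #3, #4, #6, #7, #8, #11; alternates → #12.
So seat 7 is #11.

11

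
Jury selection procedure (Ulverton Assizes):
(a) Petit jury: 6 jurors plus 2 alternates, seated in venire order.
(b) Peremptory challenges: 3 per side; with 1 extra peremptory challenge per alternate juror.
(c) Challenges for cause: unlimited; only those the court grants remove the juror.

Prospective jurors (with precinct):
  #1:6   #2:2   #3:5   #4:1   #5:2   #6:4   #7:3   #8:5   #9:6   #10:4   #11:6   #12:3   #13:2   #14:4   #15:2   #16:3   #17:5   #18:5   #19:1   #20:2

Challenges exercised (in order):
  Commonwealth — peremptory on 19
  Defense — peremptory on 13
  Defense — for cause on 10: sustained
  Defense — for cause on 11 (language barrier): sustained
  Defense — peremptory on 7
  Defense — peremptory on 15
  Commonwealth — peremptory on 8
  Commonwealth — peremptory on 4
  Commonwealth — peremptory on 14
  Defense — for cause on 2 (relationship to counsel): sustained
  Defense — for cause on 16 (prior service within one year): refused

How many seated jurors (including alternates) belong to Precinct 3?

Removed: #2, #4, #7, #8, #10, #11, #13, #14, #15, #19.
Seated (8 incl. alternates): #1, #3, #5, #6, #9, #12, #16, #17.
Of those, in Precinct 3: #12, #16 → 2.

2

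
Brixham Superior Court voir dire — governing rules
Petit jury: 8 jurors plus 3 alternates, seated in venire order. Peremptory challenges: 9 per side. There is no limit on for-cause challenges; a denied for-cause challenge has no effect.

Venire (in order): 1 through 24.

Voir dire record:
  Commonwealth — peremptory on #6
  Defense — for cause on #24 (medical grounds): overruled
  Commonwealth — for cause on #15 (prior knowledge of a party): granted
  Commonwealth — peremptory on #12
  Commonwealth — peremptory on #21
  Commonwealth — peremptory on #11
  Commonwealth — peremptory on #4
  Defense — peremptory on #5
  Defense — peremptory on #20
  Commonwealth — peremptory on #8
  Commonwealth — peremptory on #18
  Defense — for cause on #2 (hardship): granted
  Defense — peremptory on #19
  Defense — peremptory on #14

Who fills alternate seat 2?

Removed: #2, #4, #5, #6, #8, #11, #12, #14, #15, #18, #19, #20, #21. (#24 stays — for-cause denied.)
Seating in order: seats 1–8 → #1, #3, #7, #9, #10, #13, #16, #17; alternates → #22, #23, #24.
So alternate 2 is #23.

23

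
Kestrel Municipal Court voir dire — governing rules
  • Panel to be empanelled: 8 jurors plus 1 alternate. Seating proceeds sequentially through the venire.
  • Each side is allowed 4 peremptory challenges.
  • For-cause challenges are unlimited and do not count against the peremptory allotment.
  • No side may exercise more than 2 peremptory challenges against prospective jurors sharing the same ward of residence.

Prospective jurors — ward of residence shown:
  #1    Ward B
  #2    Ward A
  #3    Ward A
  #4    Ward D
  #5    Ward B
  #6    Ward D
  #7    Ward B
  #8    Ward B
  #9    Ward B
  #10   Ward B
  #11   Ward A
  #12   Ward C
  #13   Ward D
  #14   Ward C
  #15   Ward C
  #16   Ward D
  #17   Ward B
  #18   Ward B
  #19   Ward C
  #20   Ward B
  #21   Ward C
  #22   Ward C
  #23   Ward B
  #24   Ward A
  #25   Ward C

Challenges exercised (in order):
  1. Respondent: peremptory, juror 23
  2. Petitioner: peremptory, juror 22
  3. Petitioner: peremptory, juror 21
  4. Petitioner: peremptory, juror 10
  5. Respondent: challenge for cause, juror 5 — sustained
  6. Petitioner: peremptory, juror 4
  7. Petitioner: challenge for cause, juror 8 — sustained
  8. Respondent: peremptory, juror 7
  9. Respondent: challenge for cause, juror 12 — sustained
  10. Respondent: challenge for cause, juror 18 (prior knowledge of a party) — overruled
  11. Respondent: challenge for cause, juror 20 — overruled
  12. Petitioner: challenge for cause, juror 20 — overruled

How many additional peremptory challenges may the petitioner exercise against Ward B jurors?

Petitioner peremptories so far: #22, #21, #10, #4 — 4 of 4 used, 0 left overall.
Against Ward B: #10 — 1 used; per-ward cap 2 leaves 1.
Binding limit: min(0, 1) = 0.

0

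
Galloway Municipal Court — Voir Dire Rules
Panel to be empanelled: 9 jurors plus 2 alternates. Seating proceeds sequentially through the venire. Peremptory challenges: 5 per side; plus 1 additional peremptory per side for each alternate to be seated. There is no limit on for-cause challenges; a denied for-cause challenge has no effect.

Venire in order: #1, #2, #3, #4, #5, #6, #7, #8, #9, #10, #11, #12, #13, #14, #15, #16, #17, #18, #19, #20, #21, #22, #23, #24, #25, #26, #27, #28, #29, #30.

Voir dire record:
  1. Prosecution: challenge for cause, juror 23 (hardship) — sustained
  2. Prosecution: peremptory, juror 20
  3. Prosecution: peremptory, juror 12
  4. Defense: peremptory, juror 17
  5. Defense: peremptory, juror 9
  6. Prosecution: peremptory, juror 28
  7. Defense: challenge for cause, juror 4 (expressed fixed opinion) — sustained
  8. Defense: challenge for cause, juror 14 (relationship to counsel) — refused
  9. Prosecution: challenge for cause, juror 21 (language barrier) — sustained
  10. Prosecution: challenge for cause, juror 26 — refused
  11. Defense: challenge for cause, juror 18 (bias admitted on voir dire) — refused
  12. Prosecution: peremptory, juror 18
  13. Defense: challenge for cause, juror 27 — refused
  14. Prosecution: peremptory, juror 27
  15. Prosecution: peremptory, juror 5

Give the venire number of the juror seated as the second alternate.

15

Removed: #4, #5, #9, #12, #17, #18, #20, #21, #23, #27, #28. (#14, #26 stay — for-cause denied.)
Seating in order: seats 1–9 → #1, #2, #3, #6, #7, #8, #10, #11, #13; alternates → #14, #15.
So alternate 2 is #15.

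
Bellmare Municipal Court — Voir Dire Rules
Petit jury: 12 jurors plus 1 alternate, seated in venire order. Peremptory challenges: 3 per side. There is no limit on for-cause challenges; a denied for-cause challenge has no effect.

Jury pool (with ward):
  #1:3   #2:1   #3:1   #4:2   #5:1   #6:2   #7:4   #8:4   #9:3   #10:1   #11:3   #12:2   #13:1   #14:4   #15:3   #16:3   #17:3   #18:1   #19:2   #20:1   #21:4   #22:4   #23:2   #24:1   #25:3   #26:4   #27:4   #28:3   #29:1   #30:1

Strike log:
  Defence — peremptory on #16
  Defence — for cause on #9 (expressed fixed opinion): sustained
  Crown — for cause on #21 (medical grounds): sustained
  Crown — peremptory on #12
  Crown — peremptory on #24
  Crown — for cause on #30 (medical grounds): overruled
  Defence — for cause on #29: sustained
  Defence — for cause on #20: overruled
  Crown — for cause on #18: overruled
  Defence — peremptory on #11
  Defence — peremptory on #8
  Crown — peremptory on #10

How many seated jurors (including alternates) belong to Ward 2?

3

Removed: #8, #9, #10, #11, #12, #16, #21, #24, #29.
Seated (13 incl. alternates): #1, #2, #3, #4, #5, #6, #7, #13, #14, #15, #17, #18, #19.
Of those, in Ward 2: #4, #6, #19 → 3.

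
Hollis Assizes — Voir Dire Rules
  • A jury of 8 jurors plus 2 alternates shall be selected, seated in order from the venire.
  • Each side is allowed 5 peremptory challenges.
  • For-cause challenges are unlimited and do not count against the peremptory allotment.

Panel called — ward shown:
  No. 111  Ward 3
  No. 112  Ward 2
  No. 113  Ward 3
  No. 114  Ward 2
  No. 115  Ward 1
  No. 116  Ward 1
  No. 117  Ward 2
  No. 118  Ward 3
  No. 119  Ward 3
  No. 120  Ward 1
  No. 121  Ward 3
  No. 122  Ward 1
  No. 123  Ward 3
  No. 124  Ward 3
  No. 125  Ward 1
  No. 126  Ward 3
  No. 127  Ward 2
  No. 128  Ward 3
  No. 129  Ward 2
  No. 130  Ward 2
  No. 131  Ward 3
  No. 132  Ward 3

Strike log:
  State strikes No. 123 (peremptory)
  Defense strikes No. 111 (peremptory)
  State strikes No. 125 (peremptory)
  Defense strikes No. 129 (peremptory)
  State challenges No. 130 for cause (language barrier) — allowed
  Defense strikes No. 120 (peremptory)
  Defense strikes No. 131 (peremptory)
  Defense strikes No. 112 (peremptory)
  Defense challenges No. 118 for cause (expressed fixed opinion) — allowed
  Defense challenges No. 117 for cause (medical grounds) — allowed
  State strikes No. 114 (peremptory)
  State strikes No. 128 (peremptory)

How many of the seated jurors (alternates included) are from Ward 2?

1

Removed: #111, #112, #114, #117, #118, #120, #123, #125, #128, #129, #130, #131.
Seated (10 incl. alternates): #113, #115, #116, #119, #121, #122, #124, #126, #127, #132.
Of those, in Ward 2: #127 → 1.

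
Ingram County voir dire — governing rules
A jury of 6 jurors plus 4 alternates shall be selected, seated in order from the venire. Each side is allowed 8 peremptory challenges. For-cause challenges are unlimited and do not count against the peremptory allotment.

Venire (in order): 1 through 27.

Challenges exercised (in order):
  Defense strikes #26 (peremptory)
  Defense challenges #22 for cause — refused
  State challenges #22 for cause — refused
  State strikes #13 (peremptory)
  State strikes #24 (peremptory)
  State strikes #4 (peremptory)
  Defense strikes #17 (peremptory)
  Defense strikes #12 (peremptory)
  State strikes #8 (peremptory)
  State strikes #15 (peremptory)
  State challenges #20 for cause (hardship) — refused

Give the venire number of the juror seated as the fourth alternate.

14

Removed: #4, #8, #12, #13, #15, #17, #24, #26. (#20, #22 stay — for-cause denied.)
Filling seats in venire order through position 10: #1, #2, #3, #5, #6, #7, #9, #10, #11, #14.
So alternate 4 is #14.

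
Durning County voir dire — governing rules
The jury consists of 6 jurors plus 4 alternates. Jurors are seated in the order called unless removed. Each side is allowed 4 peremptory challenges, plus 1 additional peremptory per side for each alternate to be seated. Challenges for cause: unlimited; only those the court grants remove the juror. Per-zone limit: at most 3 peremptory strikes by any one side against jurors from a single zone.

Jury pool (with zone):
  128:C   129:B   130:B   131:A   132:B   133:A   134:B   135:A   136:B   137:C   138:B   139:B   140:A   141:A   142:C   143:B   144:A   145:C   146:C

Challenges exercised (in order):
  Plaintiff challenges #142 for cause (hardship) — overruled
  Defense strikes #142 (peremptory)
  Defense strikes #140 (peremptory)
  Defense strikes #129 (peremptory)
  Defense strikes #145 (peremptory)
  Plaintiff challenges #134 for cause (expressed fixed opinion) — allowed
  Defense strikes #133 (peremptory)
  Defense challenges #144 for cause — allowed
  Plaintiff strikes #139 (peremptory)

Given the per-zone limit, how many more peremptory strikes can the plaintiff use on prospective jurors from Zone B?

2

Plaintiff peremptories so far: #139 — 1 of 8 used, 7 left overall.
Against Zone B: #139 — 1 used; per-zone cap 3 leaves 2.
Binding limit: min(7, 2) = 2.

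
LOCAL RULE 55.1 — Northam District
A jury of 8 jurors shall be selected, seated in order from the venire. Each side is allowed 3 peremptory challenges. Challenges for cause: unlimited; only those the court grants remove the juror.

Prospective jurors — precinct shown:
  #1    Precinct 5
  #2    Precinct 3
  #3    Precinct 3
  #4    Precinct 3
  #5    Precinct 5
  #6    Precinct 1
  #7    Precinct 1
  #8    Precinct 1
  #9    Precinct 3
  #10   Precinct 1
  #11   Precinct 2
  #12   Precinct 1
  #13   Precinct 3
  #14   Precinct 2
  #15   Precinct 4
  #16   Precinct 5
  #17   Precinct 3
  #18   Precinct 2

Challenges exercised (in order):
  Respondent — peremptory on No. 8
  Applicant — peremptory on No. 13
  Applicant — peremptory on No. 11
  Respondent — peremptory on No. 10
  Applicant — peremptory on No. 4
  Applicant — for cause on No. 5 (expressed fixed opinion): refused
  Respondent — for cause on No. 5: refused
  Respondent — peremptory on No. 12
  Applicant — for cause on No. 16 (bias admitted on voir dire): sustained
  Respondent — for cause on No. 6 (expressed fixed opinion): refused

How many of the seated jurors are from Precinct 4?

Removed: #4, #8, #10, #11, #12, #13, #16.
Seated jurors 1–8: #1, #2, #3, #5, #6, #7, #9, #14.
None of those are in Precinct 4 → 0.

0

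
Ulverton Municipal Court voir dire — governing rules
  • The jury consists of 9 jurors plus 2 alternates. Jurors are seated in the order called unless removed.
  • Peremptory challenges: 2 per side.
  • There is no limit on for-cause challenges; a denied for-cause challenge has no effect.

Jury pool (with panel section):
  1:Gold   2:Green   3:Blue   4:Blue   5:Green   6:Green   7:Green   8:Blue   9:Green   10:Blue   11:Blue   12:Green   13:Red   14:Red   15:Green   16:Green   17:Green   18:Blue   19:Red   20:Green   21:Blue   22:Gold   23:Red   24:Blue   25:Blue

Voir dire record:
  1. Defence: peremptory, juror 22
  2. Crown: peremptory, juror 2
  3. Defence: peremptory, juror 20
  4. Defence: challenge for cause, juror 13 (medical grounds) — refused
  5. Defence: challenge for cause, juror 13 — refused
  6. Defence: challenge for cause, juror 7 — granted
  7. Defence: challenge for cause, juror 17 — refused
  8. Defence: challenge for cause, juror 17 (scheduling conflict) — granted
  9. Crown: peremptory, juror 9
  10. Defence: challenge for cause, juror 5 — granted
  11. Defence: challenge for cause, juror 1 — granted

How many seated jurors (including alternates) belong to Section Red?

2

Removed: #1, #2, #5, #7, #9, #17, #20, #22.
Seated (11 incl. alternates): #3, #4, #6, #8, #10, #11, #12, #13, #14, #15, #16.
Of those, in Section Red: #13, #14 → 2.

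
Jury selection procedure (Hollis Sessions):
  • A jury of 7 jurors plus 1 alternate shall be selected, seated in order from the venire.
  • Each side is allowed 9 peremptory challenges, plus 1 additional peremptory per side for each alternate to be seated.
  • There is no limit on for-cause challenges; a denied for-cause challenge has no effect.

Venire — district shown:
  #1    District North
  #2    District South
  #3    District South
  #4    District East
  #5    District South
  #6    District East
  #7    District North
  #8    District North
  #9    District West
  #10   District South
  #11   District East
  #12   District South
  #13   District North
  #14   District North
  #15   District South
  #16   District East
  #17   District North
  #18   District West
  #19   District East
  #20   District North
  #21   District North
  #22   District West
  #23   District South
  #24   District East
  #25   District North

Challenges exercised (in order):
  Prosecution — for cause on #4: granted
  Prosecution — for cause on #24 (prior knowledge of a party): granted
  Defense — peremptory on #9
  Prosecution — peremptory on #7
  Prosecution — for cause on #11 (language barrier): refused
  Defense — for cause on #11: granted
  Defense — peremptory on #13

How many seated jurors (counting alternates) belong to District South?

5

Removed: #4, #7, #9, #11, #13, #24.
Seated (8 incl. alternates): #1, #2, #3, #5, #6, #8, #10, #12.
Of those, in District South: #2, #3, #5, #10, #12 → 5.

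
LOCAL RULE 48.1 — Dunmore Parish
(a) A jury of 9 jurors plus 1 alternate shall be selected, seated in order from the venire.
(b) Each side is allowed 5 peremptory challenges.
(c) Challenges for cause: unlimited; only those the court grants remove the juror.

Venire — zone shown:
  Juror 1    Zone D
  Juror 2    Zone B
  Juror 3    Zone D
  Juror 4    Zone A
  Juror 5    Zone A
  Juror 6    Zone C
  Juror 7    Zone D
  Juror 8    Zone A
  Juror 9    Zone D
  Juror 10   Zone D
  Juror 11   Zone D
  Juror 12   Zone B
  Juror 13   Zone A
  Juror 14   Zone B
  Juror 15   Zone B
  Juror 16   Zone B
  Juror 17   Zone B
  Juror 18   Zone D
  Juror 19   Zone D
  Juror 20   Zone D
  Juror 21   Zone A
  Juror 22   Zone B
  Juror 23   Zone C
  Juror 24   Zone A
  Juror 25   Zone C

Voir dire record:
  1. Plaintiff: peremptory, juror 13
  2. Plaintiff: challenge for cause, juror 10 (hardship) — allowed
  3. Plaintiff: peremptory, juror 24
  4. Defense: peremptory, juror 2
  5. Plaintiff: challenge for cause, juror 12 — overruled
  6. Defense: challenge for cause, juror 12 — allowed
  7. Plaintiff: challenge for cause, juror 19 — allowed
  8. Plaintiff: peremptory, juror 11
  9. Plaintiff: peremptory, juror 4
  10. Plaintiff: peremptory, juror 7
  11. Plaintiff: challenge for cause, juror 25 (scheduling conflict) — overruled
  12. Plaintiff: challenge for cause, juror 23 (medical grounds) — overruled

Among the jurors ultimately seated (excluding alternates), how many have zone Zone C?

1

Removed: #2, #4, #7, #10, #11, #12, #13, #19, #24.
Seated jurors 1–9: #1, #3, #5, #6, #8, #9, #14, #15, #16 (alternates #17 not counted).
Of those, in Zone C: #6 → 1.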